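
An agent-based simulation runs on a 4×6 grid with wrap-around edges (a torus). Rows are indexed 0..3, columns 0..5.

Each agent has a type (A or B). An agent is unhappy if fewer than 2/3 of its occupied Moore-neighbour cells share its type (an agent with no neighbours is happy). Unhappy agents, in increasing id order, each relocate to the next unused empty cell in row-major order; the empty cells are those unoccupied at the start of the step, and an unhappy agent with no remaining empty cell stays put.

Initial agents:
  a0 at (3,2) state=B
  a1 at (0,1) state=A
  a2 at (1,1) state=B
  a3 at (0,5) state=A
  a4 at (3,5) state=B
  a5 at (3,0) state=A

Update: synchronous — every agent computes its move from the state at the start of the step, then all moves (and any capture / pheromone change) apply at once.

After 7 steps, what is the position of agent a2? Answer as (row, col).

t=1: a0@(0,0):B a1@(0,2):A a2@(0,3):B a3@(0,4):A a4@(1,0):B a5@(3,0):A
t=2: a0@(0,1):B a1@(0,5):A a2@(1,1):B a3@(1,2):A a4@(1,0):B a5@(1,3):A
t=3: a0@(0,1):B a1@(0,0):A a2@(1,1):B a3@(0,2):A a4@(1,0):B a5@(1,3):A
t=4: a0@(0,3):B a1@(0,4):A a2@(0,5):B a3@(1,2):A a4@(1,0):B a5@(1,3):A
t=5: a0@(0,0):B a1@(0,1):A a2@(0,2):B a3@(1,1):A a4@(1,0):B a5@(1,3):A
t=6: a0@(0,3):B a1@(0,4):A a2@(0,5):B a3@(1,2):A a4@(1,4):B a5@(1,5):A
t=7: a0@(0,0):B a1@(0,1):A a2@(0,2):B a3@(1,0):A a4@(1,1):B a5@(1,3):A

(0, 2)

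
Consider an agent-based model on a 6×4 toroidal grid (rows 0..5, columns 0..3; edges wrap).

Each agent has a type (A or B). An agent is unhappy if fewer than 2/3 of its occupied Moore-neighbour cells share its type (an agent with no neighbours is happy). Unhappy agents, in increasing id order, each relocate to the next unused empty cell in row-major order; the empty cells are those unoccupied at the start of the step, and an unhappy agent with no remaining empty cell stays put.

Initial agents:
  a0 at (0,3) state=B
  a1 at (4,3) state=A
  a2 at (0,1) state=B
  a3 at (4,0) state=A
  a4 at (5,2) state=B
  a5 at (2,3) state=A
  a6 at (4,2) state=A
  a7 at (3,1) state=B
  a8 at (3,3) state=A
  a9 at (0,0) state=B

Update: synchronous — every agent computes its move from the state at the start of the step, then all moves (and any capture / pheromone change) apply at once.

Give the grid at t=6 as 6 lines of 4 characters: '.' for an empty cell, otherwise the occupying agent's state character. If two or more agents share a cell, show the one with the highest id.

t=1: a0@(0,3):B a1@(4,3):A a2@(0,1):B a3@(4,0):A a4@(0,2):B a5@(2,3):A a6@(1,0):A a7@(1,1):B a8@(3,3):A a9@(0,0):B
t=2: a0@(0,3):B a1@(4,3):A a2@(0,1):B a3@(4,0):A a4@(0,2):B a5@(2,3):A a6@(1,2):A a7@(1,1):B a8@(3,3):A a9@(0,0):B
t=3: a0@(0,3):B a1@(4,3):A a2@(0,1):B a3@(4,0):A a4@(0,2):B a5@(2,3):A a6@(1,0):A a7@(1,1):B a8@(3,3):A a9@(0,0):B
t=4: a0@(0,3):B a1@(4,3):A a2@(0,1):B a3@(4,0):A a4@(0,2):B a5@(2,3):A a6@(1,2):A a7@(1,1):B a8@(3,3):A a9@(0,0):B
t=5: a0@(0,3):B a1@(4,3):A a2@(0,1):B a3@(4,0):A a4@(0,2):B a5@(2,3):A a6@(1,0):A a7@(1,1):B a8@(3,3):A a9@(0,0):B
t=6: a0@(0,3):B a1@(4,3):A a2@(0,1):B a3@(4,0):A a4@(0,2):B a5@(2,3):A a6@(1,2):A a7@(1,1):B a8@(3,3):A a9@(0,0):B

BBBB
.BA.
...A
...A
A..A
....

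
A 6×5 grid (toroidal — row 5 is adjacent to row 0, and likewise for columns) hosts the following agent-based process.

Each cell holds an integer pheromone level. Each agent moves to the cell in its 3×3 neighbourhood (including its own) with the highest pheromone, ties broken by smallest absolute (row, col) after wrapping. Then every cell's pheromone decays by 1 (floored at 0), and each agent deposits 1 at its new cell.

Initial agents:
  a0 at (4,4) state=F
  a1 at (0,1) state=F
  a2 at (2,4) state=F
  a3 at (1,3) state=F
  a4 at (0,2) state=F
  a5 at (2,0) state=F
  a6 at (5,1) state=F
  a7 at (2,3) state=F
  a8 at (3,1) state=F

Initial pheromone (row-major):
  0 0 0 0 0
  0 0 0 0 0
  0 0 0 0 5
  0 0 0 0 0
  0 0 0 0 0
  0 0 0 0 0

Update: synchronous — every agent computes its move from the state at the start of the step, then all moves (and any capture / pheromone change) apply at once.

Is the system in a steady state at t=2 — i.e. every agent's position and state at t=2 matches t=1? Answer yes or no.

no

t=1: a0@(3,0) a1@(0,0) a2@(2,4) a3@(2,4) a4@(0,1) a5@(2,4) a6@(0,0) a7@(2,4) a8@(2,0) | pheromone: 2 1 0 0 0 / 0 0 0 0 0 / 1 0 0 0 8 / 1 0 0 0 0 / 0 0 0 0 0 / 0 0 0 0 0
t=2: a0@(2,4) a1@(0,0) a2@(2,4) a3@(2,4) a4@(0,0) a5@(2,4) a6@(0,0) a7@(2,4) a8@(2,4) | pheromone: 4 0 0 0 0 / 0 0 0 0 0 / 0 0 0 0 13 / 0 0 0 0 0 / 0 0 0 0 0 / 0 0 0 0 0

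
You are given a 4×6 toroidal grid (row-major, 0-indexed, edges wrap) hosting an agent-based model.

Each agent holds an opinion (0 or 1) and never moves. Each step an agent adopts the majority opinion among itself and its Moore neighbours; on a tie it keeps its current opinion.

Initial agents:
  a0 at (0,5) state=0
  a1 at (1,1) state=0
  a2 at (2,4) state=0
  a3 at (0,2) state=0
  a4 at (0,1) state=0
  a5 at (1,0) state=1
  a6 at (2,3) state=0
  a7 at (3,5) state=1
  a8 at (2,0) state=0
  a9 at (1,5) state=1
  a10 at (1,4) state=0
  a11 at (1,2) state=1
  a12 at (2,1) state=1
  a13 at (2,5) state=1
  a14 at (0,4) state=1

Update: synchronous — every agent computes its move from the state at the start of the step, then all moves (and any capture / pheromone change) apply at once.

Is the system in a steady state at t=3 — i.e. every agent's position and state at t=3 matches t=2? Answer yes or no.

no

t=1: a0@(0,5):1 a1@(1,1):0 a2@(2,4):0 a3@(0,2):0 a4@(0,1):0 a5@(1,0):1 a6@(2,3):0 a7@(3,5):1 a8@(2,0):1 a9@(1,5):1 a10@(1,4):0 a11@(1,2):0 a12@(2,1):1 a13@(2,5):1 a14@(0,4):1
t=2: a0@(0,5):1 a1@(1,1):0 a2@(2,4):0 a3@(0,2):0 a4@(0,1):0 a5@(1,0):1 a6@(2,3):0 a7@(3,5):1 a8@(2,0):1 a9@(1,5):1 a10@(1,4):1 a11@(1,2):0 a12@(2,1):1 a13@(2,5):1 a14@(0,4):1
t=3: a0@(0,5):1 a1@(1,1):0 a2@(2,4):1 a3@(0,2):0 a4@(0,1):0 a5@(1,0):1 a6@(2,3):0 a7@(3,5):1 a8@(2,0):1 a9@(1,5):1 a10@(1,4):1 a11@(1,2):0 a12@(2,1):1 a13@(2,5):1 a14@(0,4):1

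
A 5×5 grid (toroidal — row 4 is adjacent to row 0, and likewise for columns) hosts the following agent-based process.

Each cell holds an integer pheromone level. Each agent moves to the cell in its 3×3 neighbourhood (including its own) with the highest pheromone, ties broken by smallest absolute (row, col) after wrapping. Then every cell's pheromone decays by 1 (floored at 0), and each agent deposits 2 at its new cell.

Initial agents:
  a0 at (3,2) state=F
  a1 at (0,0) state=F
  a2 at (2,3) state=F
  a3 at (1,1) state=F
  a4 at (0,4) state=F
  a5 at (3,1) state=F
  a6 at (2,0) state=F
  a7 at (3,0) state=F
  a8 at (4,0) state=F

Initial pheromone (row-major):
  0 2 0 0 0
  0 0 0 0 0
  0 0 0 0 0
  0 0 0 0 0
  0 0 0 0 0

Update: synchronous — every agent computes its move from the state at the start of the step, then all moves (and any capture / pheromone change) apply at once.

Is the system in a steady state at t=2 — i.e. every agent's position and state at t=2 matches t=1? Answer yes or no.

no

t=1: a0@(2,1) a1@(0,1) a2@(1,2) a3@(0,1) a4@(0,0) a5@(2,0) a6@(1,0) a7@(2,0) a8@(0,1) | pheromone: 2 7 0 0 0 / 2 0 2 0 0 / 4 2 0 0 0 / 0 0 0 0 0 / 0 0 0 0 0
t=2: a0@(2,0) a1@(0,1) a2@(0,1) a3@(0,1) a4@(0,1) a5@(2,0) a6@(0,1) a7@(2,0) a8@(0,1) | pheromone: 1 18 0 0 0 / 1 0 1 0 0 / 9 1 0 0 0 / 0 0 0 0 0 / 0 0 0 0 0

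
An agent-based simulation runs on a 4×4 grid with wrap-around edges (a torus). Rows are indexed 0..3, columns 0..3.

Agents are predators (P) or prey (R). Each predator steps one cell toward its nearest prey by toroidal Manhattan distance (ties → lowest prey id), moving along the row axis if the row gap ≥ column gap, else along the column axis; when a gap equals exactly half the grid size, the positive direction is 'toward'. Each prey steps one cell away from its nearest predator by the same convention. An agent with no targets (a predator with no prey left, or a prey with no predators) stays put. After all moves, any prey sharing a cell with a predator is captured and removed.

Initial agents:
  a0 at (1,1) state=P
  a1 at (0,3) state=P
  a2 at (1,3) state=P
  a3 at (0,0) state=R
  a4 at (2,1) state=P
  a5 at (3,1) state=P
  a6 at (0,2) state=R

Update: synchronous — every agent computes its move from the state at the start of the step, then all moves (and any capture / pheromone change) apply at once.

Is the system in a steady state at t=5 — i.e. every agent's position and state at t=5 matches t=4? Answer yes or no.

yes

t=1: a0@(0,1):P a1@(0,0):P a2@(0,3):P a4@(3,1):P a5@(0,1):P
t=2: (unchanged — steady state)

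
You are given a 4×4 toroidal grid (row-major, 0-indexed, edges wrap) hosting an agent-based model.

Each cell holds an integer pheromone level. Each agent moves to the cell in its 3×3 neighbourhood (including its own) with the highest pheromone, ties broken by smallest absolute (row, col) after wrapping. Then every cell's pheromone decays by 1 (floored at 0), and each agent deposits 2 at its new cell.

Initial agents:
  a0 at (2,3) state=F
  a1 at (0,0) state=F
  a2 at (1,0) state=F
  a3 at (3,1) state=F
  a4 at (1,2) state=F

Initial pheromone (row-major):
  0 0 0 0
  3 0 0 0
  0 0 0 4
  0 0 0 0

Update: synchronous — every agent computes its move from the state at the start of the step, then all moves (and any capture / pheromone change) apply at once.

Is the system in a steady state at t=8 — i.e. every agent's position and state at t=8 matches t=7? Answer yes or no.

t=1: a0@(2,3) a1@(1,0) a2@(2,3) a3@(0,0) a4@(2,3) | pheromone: 2 0 0 0 / 4 0 0 0 / 0 0 0 9 / 0 0 0 0
t=2: a0@(2,3) a1@(2,3) a2@(2,3) a3@(1,0) a4@(2,3) | pheromone: 1 0 0 0 / 5 0 0 0 / 0 0 0 16 / 0 0 0 0
t=3: a0@(2,3) a1@(2,3) a2@(2,3) a3@(2,3) a4@(2,3) | pheromone: 0 0 0 0 / 4 0 0 0 / 0 0 0 25 / 0 0 0 0
t=4: a0@(2,3) a1@(2,3) a2@(2,3) a3@(2,3) a4@(2,3) | pheromone: 0 0 0 0 / 3 0 0 0 / 0 0 0 34 / 0 0 0 0
t=5: a0@(2,3) a1@(2,3) a2@(2,3) a3@(2,3) a4@(2,3) | pheromone: 0 0 0 0 / 2 0 0 0 / 0 0 0 43 / 0 0 0 0
t=6: a0@(2,3) a1@(2,3) a2@(2,3) a3@(2,3) a4@(2,3) | pheromone: 0 0 0 0 / 1 0 0 0 / 0 0 0 52 / 0 0 0 0
t=7: a0@(2,3) a1@(2,3) a2@(2,3) a3@(2,3) a4@(2,3) | pheromone: 0 0 0 0 / 0 0 0 0 / 0 0 0 61 / 0 0 0 0
t=8: a0@(2,3) a1@(2,3) a2@(2,3) a3@(2,3) a4@(2,3) | pheromone: 0 0 0 0 / 0 0 0 0 / 0 0 0 70 / 0 0 0 0

yes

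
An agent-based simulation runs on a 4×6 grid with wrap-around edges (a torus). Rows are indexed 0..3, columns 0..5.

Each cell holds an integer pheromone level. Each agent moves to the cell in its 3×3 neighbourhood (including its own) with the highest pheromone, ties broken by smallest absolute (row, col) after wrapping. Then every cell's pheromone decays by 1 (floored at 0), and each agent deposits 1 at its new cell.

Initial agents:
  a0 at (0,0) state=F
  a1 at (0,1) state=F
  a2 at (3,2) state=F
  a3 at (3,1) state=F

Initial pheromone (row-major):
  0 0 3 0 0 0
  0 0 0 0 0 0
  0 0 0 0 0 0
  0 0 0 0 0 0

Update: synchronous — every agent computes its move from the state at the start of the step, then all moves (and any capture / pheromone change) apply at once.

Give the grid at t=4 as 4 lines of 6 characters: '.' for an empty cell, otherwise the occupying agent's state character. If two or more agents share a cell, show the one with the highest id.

F.F...
......
......
......

t=1: a0@(0,0) a1@(0,2) a2@(0,2) a3@(0,2) | pheromone: 1 0 5 0 0 0 / 0 0 0 0 0 0 / 0 0 0 0 0 0 / 0 0 0 0 0 0
t=2: a0@(0,0) a1@(0,2) a2@(0,2) a3@(0,2) | pheromone: 1 0 7 0 0 0 / 0 0 0 0 0 0 / 0 0 0 0 0 0 / 0 0 0 0 0 0
t=3: a0@(0,0) a1@(0,2) a2@(0,2) a3@(0,2) | pheromone: 1 0 9 0 0 0 / 0 0 0 0 0 0 / 0 0 0 0 0 0 / 0 0 0 0 0 0
t=4: a0@(0,0) a1@(0,2) a2@(0,2) a3@(0,2) | pheromone: 1 0 11 0 0 0 / 0 0 0 0 0 0 / 0 0 0 0 0 0 / 0 0 0 0 0 0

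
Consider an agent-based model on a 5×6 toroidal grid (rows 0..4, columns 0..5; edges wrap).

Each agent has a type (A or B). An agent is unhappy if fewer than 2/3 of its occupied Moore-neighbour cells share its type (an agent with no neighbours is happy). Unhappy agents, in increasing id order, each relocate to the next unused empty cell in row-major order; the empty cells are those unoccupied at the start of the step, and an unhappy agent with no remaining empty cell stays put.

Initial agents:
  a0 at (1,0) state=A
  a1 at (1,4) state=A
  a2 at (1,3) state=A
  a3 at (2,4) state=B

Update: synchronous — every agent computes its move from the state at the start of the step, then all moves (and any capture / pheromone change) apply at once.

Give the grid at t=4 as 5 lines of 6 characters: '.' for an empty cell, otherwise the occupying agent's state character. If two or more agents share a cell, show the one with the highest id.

t=1: a0@(1,0):A a1@(0,0):A a2@(0,1):A a3@(0,2):B
t=2: a0@(1,0):A a1@(0,0):A a2@(0,1):A a3@(0,3):B
t=3: (unchanged — steady state)

AA.B..
A.....
......
......
......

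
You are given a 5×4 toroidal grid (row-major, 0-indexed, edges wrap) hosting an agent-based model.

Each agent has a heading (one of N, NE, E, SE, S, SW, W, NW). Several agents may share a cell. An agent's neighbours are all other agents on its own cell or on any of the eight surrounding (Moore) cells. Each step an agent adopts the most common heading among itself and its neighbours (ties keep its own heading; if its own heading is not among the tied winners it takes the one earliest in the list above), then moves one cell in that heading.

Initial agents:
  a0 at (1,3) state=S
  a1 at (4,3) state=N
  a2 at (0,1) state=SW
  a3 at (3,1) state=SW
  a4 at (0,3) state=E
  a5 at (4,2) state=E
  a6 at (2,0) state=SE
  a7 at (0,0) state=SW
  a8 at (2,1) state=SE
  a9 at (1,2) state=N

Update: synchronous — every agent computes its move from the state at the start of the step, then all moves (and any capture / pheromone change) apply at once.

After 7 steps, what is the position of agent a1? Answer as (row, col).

t=1: a0@(2,3):S a1@(4,0):E a2@(1,0):SW a3@(4,2):SE a4@(0,0):E a5@(4,3):E a6@(3,1):SE a7@(1,3):SW a8@(3,2):SE a9@(0,2):N
t=2: a0@(3,2):SW a1@(4,1):E a2@(2,3):SW a3@(0,3):SE a4@(0,1):E a5@(4,0):E a6@(4,2):SE a7@(2,2):SW a8@(4,3):SE a9@(4,2):N
t=3: a0@(4,1):SW a1@(4,2):E a2@(3,2):SW a3@(1,0):SE a4@(0,2):E a5@(4,1):E a6@(0,3):SE a7@(3,1):SW a8@(0,0):SE a9@(0,3):SE
t=4: a0@(0,0):SW a1@(4,3):E a2@(4,1):SW a3@(2,1):SE a4@(0,3):E a5@(4,2):E a6@(1,0):SE a7@(4,0):SW a8@(1,1):SE a9@(1,0):SE
t=5: a0@(1,3):SW a1@(4,0):E a2@(0,0):SW a3@(3,2):SE a4@(0,0):E a5@(4,3):E a6@(2,1):SE a7@(0,3):SW a8@(2,2):SE a9@(2,1):SE
t=6: a0@(2,2):SW a1@(4,1):E a2@(1,3):SW a3@(4,3):SE a4@(0,1):E a5@(4,0):E a6@(3,2):SE a7@(1,2):SW a8@(3,3):SE a9@(3,2):SE
t=7: a0@(3,1):SW a1@(4,2):E a2@(2,2):SW a3@(0,0):SE a4@(0,2):E a5@(4,1):E a6@(4,3):SE a7@(2,1):SW a8@(4,0):SE a9@(4,3):SE

(4, 2)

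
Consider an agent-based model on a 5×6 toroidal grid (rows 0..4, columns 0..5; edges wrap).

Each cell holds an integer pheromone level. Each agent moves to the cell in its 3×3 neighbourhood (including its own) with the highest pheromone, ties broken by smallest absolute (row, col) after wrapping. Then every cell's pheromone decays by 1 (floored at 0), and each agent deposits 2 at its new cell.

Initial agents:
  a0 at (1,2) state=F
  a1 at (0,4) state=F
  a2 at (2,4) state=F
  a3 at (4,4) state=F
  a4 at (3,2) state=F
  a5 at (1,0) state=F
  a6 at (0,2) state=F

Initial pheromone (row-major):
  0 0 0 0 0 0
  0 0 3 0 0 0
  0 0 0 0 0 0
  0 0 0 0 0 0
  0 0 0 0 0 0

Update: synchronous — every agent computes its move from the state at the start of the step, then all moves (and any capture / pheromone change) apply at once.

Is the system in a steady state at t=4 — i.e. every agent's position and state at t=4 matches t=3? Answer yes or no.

t=1: a0@(1,2) a1@(0,3) a2@(1,3) a3@(0,3) a4@(2,1) a5@(0,0) a6@(1,2) | pheromone: 2 0 0 4 0 0 / 0 0 6 2 0 0 / 0 2 0 0 0 0 / 0 0 0 0 0 0 / 0 0 0 0 0 0
t=2: a0@(1,2) a1@(1,2) a2@(1,2) a3@(1,2) a4@(1,2) a5@(0,0) a6@(1,2) | pheromone: 3 0 0 3 0 0 / 0 0 17 1 0 0 / 0 1 0 0 0 0 / 0 0 0 0 0 0 / 0 0 0 0 0 0
t=3: a0@(1,2) a1@(1,2) a2@(1,2) a3@(1,2) a4@(1,2) a5@(0,0) a6@(1,2) | pheromone: 4 0 0 2 0 0 / 0 0 28 0 0 0 / 0 0 0 0 0 0 / 0 0 0 0 0 0 / 0 0 0 0 0 0
t=4: a0@(1,2) a1@(1,2) a2@(1,2) a3@(1,2) a4@(1,2) a5@(0,0) a6@(1,2) | pheromone: 5 0 0 1 0 0 / 0 0 39 0 0 0 / 0 0 0 0 0 0 / 0 0 0 0 0 0 / 0 0 0 0 0 0

yes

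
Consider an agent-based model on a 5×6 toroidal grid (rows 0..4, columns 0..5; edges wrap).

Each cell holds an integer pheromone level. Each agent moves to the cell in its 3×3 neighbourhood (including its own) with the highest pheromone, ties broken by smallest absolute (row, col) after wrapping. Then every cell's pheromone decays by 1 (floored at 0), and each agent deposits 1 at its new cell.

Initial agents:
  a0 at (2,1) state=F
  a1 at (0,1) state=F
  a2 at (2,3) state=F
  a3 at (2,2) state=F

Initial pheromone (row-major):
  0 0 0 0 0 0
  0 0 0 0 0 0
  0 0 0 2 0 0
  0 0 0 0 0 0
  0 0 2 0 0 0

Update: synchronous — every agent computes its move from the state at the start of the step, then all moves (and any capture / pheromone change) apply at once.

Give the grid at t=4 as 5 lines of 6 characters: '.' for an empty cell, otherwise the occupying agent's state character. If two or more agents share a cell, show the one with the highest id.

t=1: a0@(1,0) a1@(4,2) a2@(2,3) a3@(2,3) | pheromone: 0 0 0 0 0 0 / 1 0 0 0 0 0 / 0 0 0 3 0 0 / 0 0 0 0 0 0 / 0 0 2 0 0 0
t=2: a0@(1,0) a1@(4,2) a2@(2,3) a3@(2,3) | pheromone: 0 0 0 0 0 0 / 1 0 0 0 0 0 / 0 0 0 4 0 0 / 0 0 0 0 0 0 / 0 0 2 0 0 0
t=3: a0@(1,0) a1@(4,2) a2@(2,3) a3@(2,3) | pheromone: 0 0 0 0 0 0 / 1 0 0 0 0 0 / 0 0 0 5 0 0 / 0 0 0 0 0 0 / 0 0 2 0 0 0
t=4: a0@(1,0) a1@(4,2) a2@(2,3) a3@(2,3) | pheromone: 0 0 0 0 0 0 / 1 0 0 0 0 0 / 0 0 0 6 0 0 / 0 0 0 0 0 0 / 0 0 2 0 0 0

......
F.....
...F..
......
..F...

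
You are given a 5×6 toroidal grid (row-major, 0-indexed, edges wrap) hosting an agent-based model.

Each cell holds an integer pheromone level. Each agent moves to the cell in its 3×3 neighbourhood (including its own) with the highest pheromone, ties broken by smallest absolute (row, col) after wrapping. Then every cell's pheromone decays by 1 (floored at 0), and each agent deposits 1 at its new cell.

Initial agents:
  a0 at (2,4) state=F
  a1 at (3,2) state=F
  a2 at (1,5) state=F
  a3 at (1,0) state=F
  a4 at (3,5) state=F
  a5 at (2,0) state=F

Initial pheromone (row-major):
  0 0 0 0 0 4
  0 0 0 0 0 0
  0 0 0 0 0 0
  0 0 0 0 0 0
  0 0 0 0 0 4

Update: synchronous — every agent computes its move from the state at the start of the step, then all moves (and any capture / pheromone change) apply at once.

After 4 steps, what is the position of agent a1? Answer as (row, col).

(0, 5)

t=1: a0@(1,3) a1@(2,1) a2@(0,5) a3@(0,5) a4@(4,5) a5@(1,0) | pheromone: 0 0 0 0 0 5 / 1 0 0 1 0 0 / 0 1 0 0 0 0 / 0 0 0 0 0 0 / 0 0 0 0 0 4
t=2: a0@(1,3) a1@(1,0) a2@(0,5) a3@(0,5) a4@(0,5) a5@(0,5) | pheromone: 0 0 0 0 0 8 / 1 0 0 1 0 0 / 0 0 0 0 0 0 / 0 0 0 0 0 0 / 0 0 0 0 0 3
t=3: a0@(1,3) a1@(0,5) a2@(0,5) a3@(0,5) a4@(0,5) a5@(0,5) | pheromone: 0 0 0 0 0 12 / 0 0 0 1 0 0 / 0 0 0 0 0 0 / 0 0 0 0 0 0 / 0 0 0 0 0 2
t=4: a0@(1,3) a1@(0,5) a2@(0,5) a3@(0,5) a4@(0,5) a5@(0,5) | pheromone: 0 0 0 0 0 16 / 0 0 0 1 0 0 / 0 0 0 0 0 0 / 0 0 0 0 0 0 / 0 0 0 0 0 1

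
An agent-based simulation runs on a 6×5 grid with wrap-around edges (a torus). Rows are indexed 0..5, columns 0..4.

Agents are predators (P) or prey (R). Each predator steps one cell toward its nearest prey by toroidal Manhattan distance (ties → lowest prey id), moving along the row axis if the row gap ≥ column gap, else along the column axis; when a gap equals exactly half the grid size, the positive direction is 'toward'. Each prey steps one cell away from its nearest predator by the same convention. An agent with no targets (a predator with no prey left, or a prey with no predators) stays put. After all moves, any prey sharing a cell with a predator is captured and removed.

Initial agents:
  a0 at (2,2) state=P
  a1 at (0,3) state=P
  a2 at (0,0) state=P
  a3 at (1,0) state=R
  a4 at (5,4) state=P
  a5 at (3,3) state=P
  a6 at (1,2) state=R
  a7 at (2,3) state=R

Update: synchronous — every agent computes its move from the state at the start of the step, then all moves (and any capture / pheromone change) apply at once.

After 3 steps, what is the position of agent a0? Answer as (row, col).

(5, 2)

t=1: a0@(1,2):P a1@(1,3):P a2@(1,0):P a3@(2,0):R a4@(0,4):P a5@(2,3):P a6@(0,2):R a7@(2,4):R
t=2: a0@(0,2):P a1@(0,3):P a2@(2,0):P a3@(3,0):R a4@(0,3):P a5@(2,4):P a6@(5,2):R
t=3: a0@(5,2):P a1@(5,3):P a2@(3,0):P a3@(4,0):R a4@(5,3):P a5@(3,4):P a6@(4,2):R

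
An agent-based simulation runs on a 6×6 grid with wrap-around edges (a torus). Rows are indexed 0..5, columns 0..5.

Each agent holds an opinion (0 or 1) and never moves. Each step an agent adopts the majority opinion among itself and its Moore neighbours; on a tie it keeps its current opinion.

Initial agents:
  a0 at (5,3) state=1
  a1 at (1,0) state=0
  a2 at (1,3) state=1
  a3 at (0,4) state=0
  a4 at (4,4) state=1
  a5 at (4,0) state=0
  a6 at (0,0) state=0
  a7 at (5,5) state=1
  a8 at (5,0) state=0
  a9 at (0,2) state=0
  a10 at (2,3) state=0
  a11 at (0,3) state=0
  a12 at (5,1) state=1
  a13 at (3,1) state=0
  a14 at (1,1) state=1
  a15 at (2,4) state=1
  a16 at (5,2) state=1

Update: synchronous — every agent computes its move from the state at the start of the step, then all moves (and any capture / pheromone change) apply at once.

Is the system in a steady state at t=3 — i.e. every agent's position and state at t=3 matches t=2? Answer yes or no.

t=1: a0@(5,3):1 a1@(1,0):0 a2@(1,3):0 a3@(0,4):1 a4@(4,4):1 a5@(4,0):0 a6@(0,0):0 a7@(5,5):0 a8@(5,0):0 a9@(0,2):1 a10@(2,3):1 a11@(0,3):0 a12@(5,1):0 a13@(3,1):0 a14@(1,1):0 a15@(2,4):1 a16@(5,2):1
t=2: a0@(5,3):1 a1@(1,0):0 a2@(1,3):1 a3@(0,4):0 a4@(4,4):1 a5@(4,0):0 a6@(0,0):0 a7@(5,5):0 a8@(5,0):0 a9@(0,2):0 a10@(2,3):1 a11@(0,3):1 a12@(5,1):0 a13@(3,1):0 a14@(1,1):0 a15@(2,4):1 a16@(5,2):1
t=3: a0@(5,3):1 a1@(1,0):0 a2@(1,3):1 a3@(0,4):1 a4@(4,4):1 a5@(4,0):0 a6@(0,0):0 a7@(5,5):0 a8@(5,0):0 a9@(0,2):1 a10@(2,3):1 a11@(0,3):1 a12@(5,1):0 a13@(3,1):0 a14@(1,1):0 a15@(2,4):1 a16@(5,2):1

no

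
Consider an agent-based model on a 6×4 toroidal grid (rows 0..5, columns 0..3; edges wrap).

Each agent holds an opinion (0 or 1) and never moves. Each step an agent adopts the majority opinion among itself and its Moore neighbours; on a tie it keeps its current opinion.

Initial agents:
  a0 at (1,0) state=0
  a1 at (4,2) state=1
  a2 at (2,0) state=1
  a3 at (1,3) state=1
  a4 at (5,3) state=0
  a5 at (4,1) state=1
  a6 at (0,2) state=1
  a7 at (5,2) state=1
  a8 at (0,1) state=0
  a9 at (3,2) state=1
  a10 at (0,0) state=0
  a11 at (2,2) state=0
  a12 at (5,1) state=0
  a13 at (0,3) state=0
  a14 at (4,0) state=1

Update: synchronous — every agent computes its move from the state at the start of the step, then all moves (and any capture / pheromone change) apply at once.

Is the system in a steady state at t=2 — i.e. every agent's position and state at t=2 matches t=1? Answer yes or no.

no

t=1: a0@(1,0):0 a1@(4,2):1 a2@(2,0):1 a3@(1,3):0 a4@(5,3):1 a5@(4,1):1 a6@(0,2):0 a7@(5,2):1 a8@(0,1):0 a9@(3,2):1 a10@(0,0):0 a11@(2,2):1 a12@(5,1):1 a13@(0,3):0 a14@(4,0):1
t=2: a0@(1,0):0 a1@(4,2):1 a2@(2,0):0 a3@(1,3):0 a4@(5,3):1 a5@(4,1):1 a6@(0,2):0 a7@(5,2):1 a8@(0,1):0 a9@(3,2):1 a10@(0,0):0 a11@(2,2):1 a12@(5,1):1 a13@(0,3):0 a14@(4,0):1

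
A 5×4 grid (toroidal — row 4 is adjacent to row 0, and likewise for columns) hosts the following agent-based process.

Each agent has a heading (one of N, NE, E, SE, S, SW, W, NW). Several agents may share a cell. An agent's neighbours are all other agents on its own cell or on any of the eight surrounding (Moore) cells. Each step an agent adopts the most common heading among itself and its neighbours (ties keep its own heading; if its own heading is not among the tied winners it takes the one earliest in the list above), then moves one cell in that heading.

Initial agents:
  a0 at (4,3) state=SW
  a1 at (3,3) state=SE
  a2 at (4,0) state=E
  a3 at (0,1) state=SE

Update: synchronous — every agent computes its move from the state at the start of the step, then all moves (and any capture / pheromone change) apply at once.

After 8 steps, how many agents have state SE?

t=1: a0@(0,2):SW a1@(4,0):SE a2@(0,1):SE a3@(1,2):SE
t=2: a0@(1,3):SE a1@(0,1):SE a2@(1,2):SE a3@(2,3):SE
t=3: a0@(2,0):SE a1@(1,2):SE a2@(2,3):SE a3@(3,0):SE
t=4: a0@(3,1):SE a1@(2,3):SE a2@(3,0):SE a3@(4,1):SE
t=5: a0@(4,2):SE a1@(3,0):SE a2@(4,1):SE a3@(0,2):SE
t=6: a0@(0,3):SE a1@(4,1):SE a2@(0,2):SE a3@(1,3):SE
t=7: a0@(1,0):SE a1@(0,2):SE a2@(1,3):SE a3@(2,0):SE
t=8: a0@(2,1):SE a1@(1,3):SE a2@(2,0):SE a3@(3,1):SE

4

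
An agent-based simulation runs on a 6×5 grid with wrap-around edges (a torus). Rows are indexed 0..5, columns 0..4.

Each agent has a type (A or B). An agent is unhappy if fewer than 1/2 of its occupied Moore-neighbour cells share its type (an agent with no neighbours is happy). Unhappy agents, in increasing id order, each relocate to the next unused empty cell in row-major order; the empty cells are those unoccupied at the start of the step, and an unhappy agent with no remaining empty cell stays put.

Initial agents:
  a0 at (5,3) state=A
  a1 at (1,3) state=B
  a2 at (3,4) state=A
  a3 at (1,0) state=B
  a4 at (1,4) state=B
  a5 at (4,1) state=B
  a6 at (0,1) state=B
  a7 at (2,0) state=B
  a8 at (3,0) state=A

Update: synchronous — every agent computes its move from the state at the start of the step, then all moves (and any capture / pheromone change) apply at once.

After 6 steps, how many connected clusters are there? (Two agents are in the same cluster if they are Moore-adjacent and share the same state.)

t=1: a0@(5,3):A a1@(1,3):B a2@(3,4):A a3@(1,0):B a4@(1,4):B a5@(0,0):B a6@(0,1):B a7@(2,0):B a8@(0,2):A
t=2: a0@(5,3):A a1@(1,3):B a2@(0,3):A a3@(1,0):B a4@(1,4):B a5@(0,0):B a6@(0,1):B a7@(2,0):B a8@(0,4):A
t=3: a0@(5,3):A a1@(0,2):B a2@(0,3):A a3@(1,0):B a4@(1,4):B a5@(0,0):B a6@(0,1):B a7@(2,0):B a8@(1,1):A
t=4: a0@(5,3):A a1@(0,4):B a2@(1,2):A a3@(1,0):B a4@(1,4):B a5@(0,0):B a6@(0,1):B a7@(2,0):B a8@(1,3):A
t=5: a0@(0,2):A a1@(0,4):B a2@(1,2):A a3@(1,0):B a4@(1,4):B a5@(0,0):B a6@(0,1):B a7@(2,0):B a8@(0,3):A
t=6: (unchanged — steady state)

2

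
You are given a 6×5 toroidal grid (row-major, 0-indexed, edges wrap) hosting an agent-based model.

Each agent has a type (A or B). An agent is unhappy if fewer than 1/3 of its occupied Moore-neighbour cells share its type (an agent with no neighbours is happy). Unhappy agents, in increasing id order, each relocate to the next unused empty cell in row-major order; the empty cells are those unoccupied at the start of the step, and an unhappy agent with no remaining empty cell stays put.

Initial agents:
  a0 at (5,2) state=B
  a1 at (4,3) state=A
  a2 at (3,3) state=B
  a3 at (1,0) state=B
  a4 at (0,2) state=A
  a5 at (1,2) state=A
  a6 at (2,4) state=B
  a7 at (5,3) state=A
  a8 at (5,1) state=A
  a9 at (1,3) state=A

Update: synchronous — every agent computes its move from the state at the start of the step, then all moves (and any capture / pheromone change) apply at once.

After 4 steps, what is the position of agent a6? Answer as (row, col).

(2, 4)

t=1: a0@(0,0):B a1@(4,3):A a2@(3,3):B a3@(1,0):B a4@(0,2):A a5@(1,2):A a6@(2,4):B a7@(5,3):A a8@(5,1):A a9@(1,3):A
t=2: (unchanged — steady state)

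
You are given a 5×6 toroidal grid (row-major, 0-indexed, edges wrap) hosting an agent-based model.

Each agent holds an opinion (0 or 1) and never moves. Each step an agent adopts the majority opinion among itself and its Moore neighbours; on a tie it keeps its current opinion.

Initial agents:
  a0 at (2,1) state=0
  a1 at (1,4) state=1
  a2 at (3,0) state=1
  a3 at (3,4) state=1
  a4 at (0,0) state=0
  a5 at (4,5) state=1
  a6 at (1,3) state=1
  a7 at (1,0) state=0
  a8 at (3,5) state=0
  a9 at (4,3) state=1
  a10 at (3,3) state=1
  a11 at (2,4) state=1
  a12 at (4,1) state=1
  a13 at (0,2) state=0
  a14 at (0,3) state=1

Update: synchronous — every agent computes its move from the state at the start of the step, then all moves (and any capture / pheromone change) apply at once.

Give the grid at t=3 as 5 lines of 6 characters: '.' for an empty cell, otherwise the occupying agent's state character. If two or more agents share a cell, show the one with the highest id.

0.11..
0..11.
.0..1.
1..111
.1.1.1

t=1: a0@(2,1):0 a1@(1,4):1 a2@(3,0):1 a3@(3,4):1 a4@(0,0):0 a5@(4,5):1 a6@(1,3):1 a7@(1,0):0 a8@(3,5):1 a9@(4,3):1 a10@(3,3):1 a11@(2,4):1 a12@(4,1):1 a13@(0,2):1 a14@(0,3):1
t=2: (unchanged — steady state)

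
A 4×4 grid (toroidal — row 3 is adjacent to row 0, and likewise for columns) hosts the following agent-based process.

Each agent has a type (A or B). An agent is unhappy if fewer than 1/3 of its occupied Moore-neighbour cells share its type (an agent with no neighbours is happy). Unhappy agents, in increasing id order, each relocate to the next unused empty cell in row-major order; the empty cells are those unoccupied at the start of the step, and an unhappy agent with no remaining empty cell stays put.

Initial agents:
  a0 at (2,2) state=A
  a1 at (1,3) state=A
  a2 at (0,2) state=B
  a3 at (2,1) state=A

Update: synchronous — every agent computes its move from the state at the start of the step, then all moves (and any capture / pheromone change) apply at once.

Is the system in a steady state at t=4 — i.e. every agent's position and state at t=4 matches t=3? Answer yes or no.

t=1: a0@(2,2):A a1@(1,3):A a2@(0,0):B a3@(2,1):A
t=2: a0@(2,2):A a1@(1,3):A a2@(0,1):B a3@(2,1):A
t=3: (unchanged — steady state)

yes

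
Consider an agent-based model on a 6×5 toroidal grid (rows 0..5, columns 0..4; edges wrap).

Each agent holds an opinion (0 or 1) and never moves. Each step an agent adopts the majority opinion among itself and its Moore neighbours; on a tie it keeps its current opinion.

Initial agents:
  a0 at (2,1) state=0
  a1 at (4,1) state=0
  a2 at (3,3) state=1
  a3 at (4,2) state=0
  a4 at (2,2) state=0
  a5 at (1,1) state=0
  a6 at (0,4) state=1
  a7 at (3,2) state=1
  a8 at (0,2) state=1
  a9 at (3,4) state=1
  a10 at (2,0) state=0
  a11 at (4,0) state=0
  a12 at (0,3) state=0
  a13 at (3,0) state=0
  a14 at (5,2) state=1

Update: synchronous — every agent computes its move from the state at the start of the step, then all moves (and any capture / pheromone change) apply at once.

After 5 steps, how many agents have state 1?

t=1: a0@(2,1):0 a1@(4,1):0 a2@(3,3):1 a3@(4,2):1 a4@(2,2):0 a5@(1,1):0 a6@(0,4):1 a7@(3,2):0 a8@(0,2):1 a9@(3,4):0 a10@(2,0):0 a11@(4,0):0 a12@(0,3):1 a13@(3,0):0 a14@(5,2):0
t=2: a0@(2,1):0 a1@(4,1):0 a2@(3,3):0 a3@(4,2):0 a4@(2,2):0 a5@(1,1):0 a6@(0,4):1 a7@(3,2):0 a8@(0,2):1 a9@(3,4):0 a10@(2,0):0 a11@(4,0):0 a12@(0,3):1 a13@(3,0):0 a14@(5,2):1
t=3: (unchanged — steady state)

4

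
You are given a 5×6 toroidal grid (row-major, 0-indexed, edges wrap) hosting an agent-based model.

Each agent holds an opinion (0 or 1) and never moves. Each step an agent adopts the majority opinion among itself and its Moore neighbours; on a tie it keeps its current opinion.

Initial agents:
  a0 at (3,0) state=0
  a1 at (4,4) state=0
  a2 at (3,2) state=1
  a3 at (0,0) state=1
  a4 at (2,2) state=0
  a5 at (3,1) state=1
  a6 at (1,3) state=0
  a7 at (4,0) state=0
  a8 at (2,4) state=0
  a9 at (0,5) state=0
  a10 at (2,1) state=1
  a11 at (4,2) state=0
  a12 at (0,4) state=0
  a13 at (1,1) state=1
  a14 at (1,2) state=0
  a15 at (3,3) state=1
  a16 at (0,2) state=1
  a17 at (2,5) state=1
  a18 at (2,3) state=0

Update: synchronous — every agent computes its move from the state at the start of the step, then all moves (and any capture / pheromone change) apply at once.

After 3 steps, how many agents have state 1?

t=1: a0@(3,0):1 a1@(4,4):0 a2@(3,2):1 a3@(0,0):1 a4@(2,2):1 a5@(3,1):0 a6@(1,3):0 a7@(4,0):0 a8@(2,4):0 a9@(0,5):0 a10@(2,1):1 a11@(4,2):1 a12@(0,4):0 a13@(1,1):1 a14@(1,2):0 a15@(3,3):0 a16@(0,2):0 a17@(2,5):0 a18@(2,3):0
t=2: a0@(3,0):0 a1@(4,4):0 a2@(3,2):1 a3@(0,0):1 a4@(2,2):0 a5@(3,1):1 a6@(1,3):0 a7@(4,0):0 a8@(2,4):0 a9@(0,5):0 a10@(2,1):1 a11@(4,2):0 a12@(0,4):0 a13@(1,1):1 a14@(1,2):0 a15@(3,3):0 a16@(0,2):0 a17@(2,5):0 a18@(2,3):0
t=3: a0@(3,0):0 a1@(4,4):0 a2@(3,2):0 a3@(0,0):1 a4@(2,2):0 a5@(3,1):0 a6@(1,3):0 a7@(4,0):0 a8@(2,4):0 a9@(0,5):0 a10@(2,1):1 a11@(4,2):0 a12@(0,4):0 a13@(1,1):1 a14@(1,2):0 a15@(3,3):0 a16@(0,2):0 a17@(2,5):0 a18@(2,3):0

3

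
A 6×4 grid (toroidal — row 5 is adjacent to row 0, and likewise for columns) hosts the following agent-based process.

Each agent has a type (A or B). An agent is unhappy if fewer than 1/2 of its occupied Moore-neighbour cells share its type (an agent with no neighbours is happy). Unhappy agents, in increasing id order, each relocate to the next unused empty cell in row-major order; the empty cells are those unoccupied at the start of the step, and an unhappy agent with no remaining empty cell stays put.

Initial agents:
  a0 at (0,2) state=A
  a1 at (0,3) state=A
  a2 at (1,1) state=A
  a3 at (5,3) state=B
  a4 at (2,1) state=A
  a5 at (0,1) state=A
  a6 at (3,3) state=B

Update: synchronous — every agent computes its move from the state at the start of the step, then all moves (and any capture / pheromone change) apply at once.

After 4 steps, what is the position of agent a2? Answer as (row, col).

t=1: a0@(0,2):A a1@(0,3):A a2@(1,1):A a3@(0,0):B a4@(2,1):A a5@(0,1):A a6@(3,3):B
t=2: a0@(0,2):A a1@(0,3):A a2@(1,1):A a3@(1,0):B a4@(2,1):A a5@(0,1):A a6@(3,3):B
t=3: a0@(0,2):A a1@(0,3):A a2@(1,1):A a3@(0,0):B a4@(2,1):A a5@(0,1):A a6@(3,3):B
t=4: a0@(0,2):A a1@(0,3):A a2@(1,1):A a3@(1,0):B a4@(2,1):A a5@(0,1):A a6@(3,3):B

(1, 1)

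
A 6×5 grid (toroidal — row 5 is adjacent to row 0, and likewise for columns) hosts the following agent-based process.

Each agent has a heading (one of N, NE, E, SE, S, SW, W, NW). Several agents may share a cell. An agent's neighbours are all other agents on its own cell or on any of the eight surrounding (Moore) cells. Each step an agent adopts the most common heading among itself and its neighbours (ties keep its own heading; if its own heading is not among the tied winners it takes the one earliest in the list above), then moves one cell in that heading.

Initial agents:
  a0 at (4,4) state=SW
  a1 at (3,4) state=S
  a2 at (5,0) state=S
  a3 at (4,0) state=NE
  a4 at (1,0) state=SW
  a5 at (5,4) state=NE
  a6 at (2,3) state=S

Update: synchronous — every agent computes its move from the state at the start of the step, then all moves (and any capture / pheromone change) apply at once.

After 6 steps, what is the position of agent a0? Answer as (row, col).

t=1: a0@(3,0):NE a1@(4,4):S a2@(4,1):NE a3@(3,1):NE a4@(2,4):SW a5@(4,0):NE a6@(3,3):S
t=2: a0@(2,1):NE a1@(5,4):S a2@(3,2):NE a3@(2,2):NE a4@(3,3):SW a5@(3,1):NE a6@(4,3):S
t=3: a0@(1,2):NE a1@(0,4):S a2@(2,3):NE a3@(1,3):NE a4@(2,4):NE a5@(2,2):NE a6@(5,3):S
t=4: a0@(0,3):NE a1@(1,4):S a2@(1,4):NE a3@(0,4):NE a4@(1,0):NE a5@(1,3):NE a6@(0,3):S
t=5: a0@(5,4):NE a1@(0,0):NE a2@(0,0):NE a3@(5,0):NE a4@(0,1):NE a5@(0,4):NE a6@(5,4):NE
t=6: a0@(4,0):NE a1@(5,1):NE a2@(5,1):NE a3@(4,1):NE a4@(5,2):NE a5@(5,0):NE a6@(4,0):NE

(4, 0)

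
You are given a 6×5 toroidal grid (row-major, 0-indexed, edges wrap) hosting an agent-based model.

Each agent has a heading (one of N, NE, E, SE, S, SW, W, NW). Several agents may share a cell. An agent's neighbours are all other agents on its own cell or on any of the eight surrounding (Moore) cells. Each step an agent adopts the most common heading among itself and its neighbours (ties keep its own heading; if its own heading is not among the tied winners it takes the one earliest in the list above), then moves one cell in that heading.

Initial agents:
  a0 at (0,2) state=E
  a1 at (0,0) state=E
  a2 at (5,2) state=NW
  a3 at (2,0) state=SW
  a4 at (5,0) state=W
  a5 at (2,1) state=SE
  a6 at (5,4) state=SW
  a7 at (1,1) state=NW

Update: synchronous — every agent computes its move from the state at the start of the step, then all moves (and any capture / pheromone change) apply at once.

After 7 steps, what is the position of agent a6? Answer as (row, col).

t=1: a0@(5,1):NW a1@(0,1):E a2@(4,1):NW a3@(3,4):SW a4@(5,4):W a5@(3,2):SE a6@(0,3):SW a7@(1,2):E
t=2: a0@(4,0):NW a1@(0,2):E a2@(3,0):NW a3@(4,3):SW a4@(5,3):W a5@(4,3):SE a6@(1,2):SW a7@(1,3):E
t=3: a0@(3,4):NW a1@(0,3):E a2@(2,4):NW a3@(5,2):SW a4@(5,2):W a5@(5,4):SE a6@(1,3):E a7@(1,4):E
t=4: a0@(2,3):NW a1@(0,4):E a2@(1,3):NW a3@(0,1):SW a4@(5,1):W a5@(0,0):SE a6@(1,4):E a7@(1,0):E
t=5: a0@(1,2):NW a1@(0,0):E a2@(0,2):NW a3@(1,0):SW a4@(5,0):W a5@(0,1):E a6@(1,0):E a7@(1,1):E
t=6: a0@(0,1):NW a1@(0,1):E a2@(5,1):NW a3@(1,1):E a4@(5,1):E a5@(0,2):E a6@(1,1):E a7@(1,2):E
t=7: a0@(0,2):E a1@(0,2):E a2@(5,2):E a3@(1,2):E a4@(5,2):E a5@(0,3):E a6@(1,2):E a7@(1,3):E

(1, 2)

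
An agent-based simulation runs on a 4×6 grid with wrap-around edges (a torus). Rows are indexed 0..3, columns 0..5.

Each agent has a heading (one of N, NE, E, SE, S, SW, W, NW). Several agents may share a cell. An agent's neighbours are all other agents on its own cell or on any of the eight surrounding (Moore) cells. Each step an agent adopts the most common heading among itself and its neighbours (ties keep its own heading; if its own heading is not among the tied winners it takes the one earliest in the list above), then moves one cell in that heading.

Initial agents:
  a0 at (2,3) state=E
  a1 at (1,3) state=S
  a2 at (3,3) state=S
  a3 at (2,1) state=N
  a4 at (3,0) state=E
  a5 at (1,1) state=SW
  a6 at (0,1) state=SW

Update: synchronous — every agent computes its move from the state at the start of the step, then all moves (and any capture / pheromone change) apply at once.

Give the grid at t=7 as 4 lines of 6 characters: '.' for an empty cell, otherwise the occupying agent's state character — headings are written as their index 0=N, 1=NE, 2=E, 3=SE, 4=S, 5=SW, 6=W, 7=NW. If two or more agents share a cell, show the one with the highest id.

5.44..
...4..
...4..
55....

t=1: a0@(3,3):S a1@(2,3):S a2@(0,3):S a3@(1,1):N a4@(3,1):E a5@(2,0):SW a6@(1,0):SW
t=2: a0@(0,3):S a1@(3,3):S a2@(1,3):S a3@(2,0):SW a4@(3,2):E a5@(3,5):SW a6@(2,5):SW
t=3: a0@(1,3):S a1@(0,3):S a2@(2,3):S a3@(3,5):SW a4@(0,2):S a5@(0,4):SW a6@(3,4):SW
t=4: a0@(2,3):S a1@(1,3):S a2@(3,3):S a3@(0,4):SW a4@(1,2):S a5@(1,3):SW a6@(0,3):SW
t=5: a0@(3,3):S a1@(2,3):S a2@(0,3):S a3@(1,3):SW a4@(2,2):S a5@(2,2):SW a6@(1,2):SW
t=6: a0@(0,3):S a1@(3,3):S a2@(1,3):S a3@(2,2):SW a4@(3,2):S a5@(3,1):SW a6@(2,1):SW
t=7: a0@(1,3):S a1@(0,3):S a2@(2,3):S a3@(3,1):SW a4@(0,2):S a5@(0,0):SW a6@(3,0):SW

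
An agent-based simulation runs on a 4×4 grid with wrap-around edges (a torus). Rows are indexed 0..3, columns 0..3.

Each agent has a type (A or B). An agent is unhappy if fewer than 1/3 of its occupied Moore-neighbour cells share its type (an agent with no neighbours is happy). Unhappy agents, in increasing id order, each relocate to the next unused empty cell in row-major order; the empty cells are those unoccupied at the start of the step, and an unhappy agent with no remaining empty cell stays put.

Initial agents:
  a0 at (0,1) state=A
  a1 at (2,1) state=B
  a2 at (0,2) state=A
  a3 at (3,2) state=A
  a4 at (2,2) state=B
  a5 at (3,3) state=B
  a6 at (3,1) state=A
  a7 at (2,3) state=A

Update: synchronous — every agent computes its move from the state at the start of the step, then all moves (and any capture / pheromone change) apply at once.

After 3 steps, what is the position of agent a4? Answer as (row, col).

t=1: a0@(0,1):A a1@(2,1):B a2@(0,2):A a3@(3,2):A a4@(2,2):B a5@(0,0):B a6@(3,1):A a7@(2,3):A
t=2: a0@(0,1):A a1@(2,1):B a2@(0,2):A a3@(3,2):A a4@(0,3):B a5@(1,0):B a6@(3,1):A a7@(2,3):A
t=3: (unchanged — steady state)

(0, 3)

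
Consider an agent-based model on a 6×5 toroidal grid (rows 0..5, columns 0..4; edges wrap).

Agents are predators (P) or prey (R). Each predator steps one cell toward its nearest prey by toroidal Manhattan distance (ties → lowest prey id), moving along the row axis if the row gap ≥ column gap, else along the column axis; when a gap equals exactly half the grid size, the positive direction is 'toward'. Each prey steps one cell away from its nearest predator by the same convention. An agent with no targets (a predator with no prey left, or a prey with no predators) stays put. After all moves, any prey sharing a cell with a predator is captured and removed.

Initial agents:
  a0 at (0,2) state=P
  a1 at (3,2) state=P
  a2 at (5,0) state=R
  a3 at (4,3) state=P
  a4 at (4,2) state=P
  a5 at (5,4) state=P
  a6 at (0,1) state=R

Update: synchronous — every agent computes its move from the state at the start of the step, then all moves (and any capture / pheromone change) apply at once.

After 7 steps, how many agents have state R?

2

t=1: a0@(0,1):P a1@(4,2):P a2@(5,1):R a3@(4,4):P a4@(4,1):P a5@(5,0):P a6@(0,0):R
t=2: a0@(5,1):P a1@(5,2):P a2@(4,1):R a3@(4,0):P a4@(5,1):P a5@(5,1):P a6@(0,4):R
t=3: a0@(4,1):P a1@(4,2):P a2@(3,1):R a3@(4,1):P a4@(4,1):P a5@(4,1):P a6@(0,3):R
t=4: a0@(3,1):P a1@(3,2):P a2@(2,1):R a3@(3,1):P a4@(3,1):P a5@(3,1):P a6@(1,3):R
t=5: a0@(2,1):P a1@(2,2):P a2@(1,1):R a3@(2,1):P a4@(2,1):P a5@(2,1):P a6@(0,3):R
t=6: a0@(1,1):P a1@(1,2):P a2@(0,1):R a3@(1,1):P a4@(1,1):P a5@(1,1):P a6@(5,3):R
t=7: a0@(0,1):P a1@(0,2):P a2@(5,1):R a3@(0,1):P a4@(0,1):P a5@(0,1):P a6@(4,3):R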